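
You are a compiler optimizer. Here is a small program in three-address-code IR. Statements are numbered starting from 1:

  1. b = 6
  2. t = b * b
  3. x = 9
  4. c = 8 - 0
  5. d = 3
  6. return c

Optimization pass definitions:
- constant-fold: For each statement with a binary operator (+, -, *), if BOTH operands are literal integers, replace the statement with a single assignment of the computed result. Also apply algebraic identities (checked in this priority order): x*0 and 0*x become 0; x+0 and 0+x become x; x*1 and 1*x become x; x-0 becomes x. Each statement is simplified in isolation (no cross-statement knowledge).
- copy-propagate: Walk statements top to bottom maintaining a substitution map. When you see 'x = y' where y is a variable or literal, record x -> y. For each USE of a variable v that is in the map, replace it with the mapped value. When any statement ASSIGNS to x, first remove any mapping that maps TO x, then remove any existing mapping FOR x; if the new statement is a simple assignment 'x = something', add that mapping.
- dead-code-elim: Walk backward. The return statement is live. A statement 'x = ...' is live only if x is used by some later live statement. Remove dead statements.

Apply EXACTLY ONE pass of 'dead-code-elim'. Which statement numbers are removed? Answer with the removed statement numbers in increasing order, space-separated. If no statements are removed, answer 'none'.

Answer: 1 2 3 5

Derivation:
Backward liveness scan:
Stmt 1 'b = 6': DEAD (b not in live set [])
Stmt 2 't = b * b': DEAD (t not in live set [])
Stmt 3 'x = 9': DEAD (x not in live set [])
Stmt 4 'c = 8 - 0': KEEP (c is live); live-in = []
Stmt 5 'd = 3': DEAD (d not in live set ['c'])
Stmt 6 'return c': KEEP (return); live-in = ['c']
Removed statement numbers: [1, 2, 3, 5]
Surviving IR:
  c = 8 - 0
  return c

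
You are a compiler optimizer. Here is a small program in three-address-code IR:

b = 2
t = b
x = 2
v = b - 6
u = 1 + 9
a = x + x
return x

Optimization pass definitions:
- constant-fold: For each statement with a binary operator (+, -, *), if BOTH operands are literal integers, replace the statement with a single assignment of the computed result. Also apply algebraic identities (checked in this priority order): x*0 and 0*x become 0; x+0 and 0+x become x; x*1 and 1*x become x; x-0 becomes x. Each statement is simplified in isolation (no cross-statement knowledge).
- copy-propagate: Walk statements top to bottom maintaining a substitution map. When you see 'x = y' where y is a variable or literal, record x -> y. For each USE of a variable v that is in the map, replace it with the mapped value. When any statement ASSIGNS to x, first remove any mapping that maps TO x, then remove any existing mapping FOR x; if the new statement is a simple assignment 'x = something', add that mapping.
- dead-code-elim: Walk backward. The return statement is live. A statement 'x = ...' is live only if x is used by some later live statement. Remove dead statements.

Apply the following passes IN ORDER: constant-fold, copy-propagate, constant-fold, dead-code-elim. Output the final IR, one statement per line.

Answer: return 2

Derivation:
Initial IR:
  b = 2
  t = b
  x = 2
  v = b - 6
  u = 1 + 9
  a = x + x
  return x
After constant-fold (7 stmts):
  b = 2
  t = b
  x = 2
  v = b - 6
  u = 10
  a = x + x
  return x
After copy-propagate (7 stmts):
  b = 2
  t = 2
  x = 2
  v = 2 - 6
  u = 10
  a = 2 + 2
  return 2
After constant-fold (7 stmts):
  b = 2
  t = 2
  x = 2
  v = -4
  u = 10
  a = 4
  return 2
After dead-code-elim (1 stmts):
  return 2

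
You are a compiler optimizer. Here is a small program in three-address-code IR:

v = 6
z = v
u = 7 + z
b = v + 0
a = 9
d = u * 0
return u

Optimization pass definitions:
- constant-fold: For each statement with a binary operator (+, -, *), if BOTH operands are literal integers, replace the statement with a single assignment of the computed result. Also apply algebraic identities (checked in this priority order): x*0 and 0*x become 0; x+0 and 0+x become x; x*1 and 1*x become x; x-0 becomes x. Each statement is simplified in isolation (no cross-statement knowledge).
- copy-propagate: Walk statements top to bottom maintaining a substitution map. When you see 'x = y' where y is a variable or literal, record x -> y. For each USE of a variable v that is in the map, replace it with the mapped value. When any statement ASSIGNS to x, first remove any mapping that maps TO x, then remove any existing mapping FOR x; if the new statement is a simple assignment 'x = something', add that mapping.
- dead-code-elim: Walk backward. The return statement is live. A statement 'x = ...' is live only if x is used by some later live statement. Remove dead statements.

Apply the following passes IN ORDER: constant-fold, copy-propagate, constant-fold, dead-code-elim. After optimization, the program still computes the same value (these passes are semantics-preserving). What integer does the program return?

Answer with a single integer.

Answer: 13

Derivation:
Initial IR:
  v = 6
  z = v
  u = 7 + z
  b = v + 0
  a = 9
  d = u * 0
  return u
After constant-fold (7 stmts):
  v = 6
  z = v
  u = 7 + z
  b = v
  a = 9
  d = 0
  return u
After copy-propagate (7 stmts):
  v = 6
  z = 6
  u = 7 + 6
  b = 6
  a = 9
  d = 0
  return u
After constant-fold (7 stmts):
  v = 6
  z = 6
  u = 13
  b = 6
  a = 9
  d = 0
  return u
After dead-code-elim (2 stmts):
  u = 13
  return u
Evaluate:
  v = 6  =>  v = 6
  z = v  =>  z = 6
  u = 7 + z  =>  u = 13
  b = v + 0  =>  b = 6
  a = 9  =>  a = 9
  d = u * 0  =>  d = 0
  return u = 13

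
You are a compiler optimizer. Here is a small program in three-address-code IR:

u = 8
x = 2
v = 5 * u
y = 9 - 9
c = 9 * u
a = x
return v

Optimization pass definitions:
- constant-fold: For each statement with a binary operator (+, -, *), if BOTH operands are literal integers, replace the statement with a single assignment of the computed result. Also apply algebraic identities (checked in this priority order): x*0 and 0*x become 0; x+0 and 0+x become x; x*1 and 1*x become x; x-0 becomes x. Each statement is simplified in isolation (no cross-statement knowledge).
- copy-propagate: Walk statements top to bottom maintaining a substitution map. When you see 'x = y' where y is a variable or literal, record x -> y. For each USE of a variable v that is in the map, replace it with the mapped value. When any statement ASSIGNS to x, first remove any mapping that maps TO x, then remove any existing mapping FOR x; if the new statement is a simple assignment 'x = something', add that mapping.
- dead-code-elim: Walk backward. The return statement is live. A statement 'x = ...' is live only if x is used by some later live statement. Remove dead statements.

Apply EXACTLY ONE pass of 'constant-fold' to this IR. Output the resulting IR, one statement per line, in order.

Answer: u = 8
x = 2
v = 5 * u
y = 0
c = 9 * u
a = x
return v

Derivation:
Applying constant-fold statement-by-statement:
  [1] u = 8  (unchanged)
  [2] x = 2  (unchanged)
  [3] v = 5 * u  (unchanged)
  [4] y = 9 - 9  -> y = 0
  [5] c = 9 * u  (unchanged)
  [6] a = x  (unchanged)
  [7] return v  (unchanged)
Result (7 stmts):
  u = 8
  x = 2
  v = 5 * u
  y = 0
  c = 9 * u
  a = x
  return v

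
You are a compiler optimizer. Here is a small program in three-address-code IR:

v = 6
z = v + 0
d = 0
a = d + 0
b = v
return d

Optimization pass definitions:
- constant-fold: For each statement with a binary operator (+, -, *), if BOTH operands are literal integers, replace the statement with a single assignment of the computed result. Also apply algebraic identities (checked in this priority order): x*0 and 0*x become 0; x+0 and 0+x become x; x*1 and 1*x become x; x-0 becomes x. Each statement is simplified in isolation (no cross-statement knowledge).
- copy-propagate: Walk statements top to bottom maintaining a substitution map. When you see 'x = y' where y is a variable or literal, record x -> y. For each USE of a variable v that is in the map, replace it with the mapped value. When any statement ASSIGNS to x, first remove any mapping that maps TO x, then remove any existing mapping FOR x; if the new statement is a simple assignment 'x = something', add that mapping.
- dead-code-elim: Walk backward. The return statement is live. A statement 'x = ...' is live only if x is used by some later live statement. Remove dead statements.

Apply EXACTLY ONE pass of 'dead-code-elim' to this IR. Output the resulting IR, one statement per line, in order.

Applying dead-code-elim statement-by-statement:
  [6] return d  -> KEEP (return); live=['d']
  [5] b = v  -> DEAD (b not live)
  [4] a = d + 0  -> DEAD (a not live)
  [3] d = 0  -> KEEP; live=[]
  [2] z = v + 0  -> DEAD (z not live)
  [1] v = 6  -> DEAD (v not live)
Result (2 stmts):
  d = 0
  return d

Answer: d = 0
return d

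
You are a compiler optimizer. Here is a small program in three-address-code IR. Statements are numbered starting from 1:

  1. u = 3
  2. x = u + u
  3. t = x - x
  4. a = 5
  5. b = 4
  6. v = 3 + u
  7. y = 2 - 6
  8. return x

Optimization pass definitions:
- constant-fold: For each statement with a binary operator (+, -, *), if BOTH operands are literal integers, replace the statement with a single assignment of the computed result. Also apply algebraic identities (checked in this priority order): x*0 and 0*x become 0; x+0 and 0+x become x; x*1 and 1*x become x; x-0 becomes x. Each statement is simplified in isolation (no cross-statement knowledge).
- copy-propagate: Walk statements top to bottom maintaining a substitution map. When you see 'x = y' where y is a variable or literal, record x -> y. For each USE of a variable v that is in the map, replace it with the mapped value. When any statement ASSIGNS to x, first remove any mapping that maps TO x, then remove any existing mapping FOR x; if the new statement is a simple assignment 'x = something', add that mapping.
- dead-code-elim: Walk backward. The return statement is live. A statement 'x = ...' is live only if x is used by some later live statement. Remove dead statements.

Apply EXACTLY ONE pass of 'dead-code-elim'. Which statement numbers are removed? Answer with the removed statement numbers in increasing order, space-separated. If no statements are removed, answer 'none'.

Backward liveness scan:
Stmt 1 'u = 3': KEEP (u is live); live-in = []
Stmt 2 'x = u + u': KEEP (x is live); live-in = ['u']
Stmt 3 't = x - x': DEAD (t not in live set ['x'])
Stmt 4 'a = 5': DEAD (a not in live set ['x'])
Stmt 5 'b = 4': DEAD (b not in live set ['x'])
Stmt 6 'v = 3 + u': DEAD (v not in live set ['x'])
Stmt 7 'y = 2 - 6': DEAD (y not in live set ['x'])
Stmt 8 'return x': KEEP (return); live-in = ['x']
Removed statement numbers: [3, 4, 5, 6, 7]
Surviving IR:
  u = 3
  x = u + u
  return x

Answer: 3 4 5 6 7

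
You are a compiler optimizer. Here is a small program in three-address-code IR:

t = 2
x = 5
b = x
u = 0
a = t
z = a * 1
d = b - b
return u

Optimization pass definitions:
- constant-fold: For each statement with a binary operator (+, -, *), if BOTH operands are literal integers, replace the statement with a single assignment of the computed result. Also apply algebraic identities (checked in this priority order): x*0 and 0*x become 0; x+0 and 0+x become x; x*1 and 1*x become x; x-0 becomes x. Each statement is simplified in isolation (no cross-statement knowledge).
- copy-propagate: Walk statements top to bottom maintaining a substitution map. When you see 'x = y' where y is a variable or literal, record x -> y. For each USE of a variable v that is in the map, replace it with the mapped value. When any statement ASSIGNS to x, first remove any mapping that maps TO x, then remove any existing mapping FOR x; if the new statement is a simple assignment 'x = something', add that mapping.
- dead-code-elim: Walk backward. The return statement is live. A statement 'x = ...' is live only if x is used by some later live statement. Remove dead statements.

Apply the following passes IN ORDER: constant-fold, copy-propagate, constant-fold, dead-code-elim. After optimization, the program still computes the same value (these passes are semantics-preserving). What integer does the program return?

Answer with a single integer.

Initial IR:
  t = 2
  x = 5
  b = x
  u = 0
  a = t
  z = a * 1
  d = b - b
  return u
After constant-fold (8 stmts):
  t = 2
  x = 5
  b = x
  u = 0
  a = t
  z = a
  d = b - b
  return u
After copy-propagate (8 stmts):
  t = 2
  x = 5
  b = 5
  u = 0
  a = 2
  z = 2
  d = 5 - 5
  return 0
After constant-fold (8 stmts):
  t = 2
  x = 5
  b = 5
  u = 0
  a = 2
  z = 2
  d = 0
  return 0
After dead-code-elim (1 stmts):
  return 0
Evaluate:
  t = 2  =>  t = 2
  x = 5  =>  x = 5
  b = x  =>  b = 5
  u = 0  =>  u = 0
  a = t  =>  a = 2
  z = a * 1  =>  z = 2
  d = b - b  =>  d = 0
  return u = 0

Answer: 0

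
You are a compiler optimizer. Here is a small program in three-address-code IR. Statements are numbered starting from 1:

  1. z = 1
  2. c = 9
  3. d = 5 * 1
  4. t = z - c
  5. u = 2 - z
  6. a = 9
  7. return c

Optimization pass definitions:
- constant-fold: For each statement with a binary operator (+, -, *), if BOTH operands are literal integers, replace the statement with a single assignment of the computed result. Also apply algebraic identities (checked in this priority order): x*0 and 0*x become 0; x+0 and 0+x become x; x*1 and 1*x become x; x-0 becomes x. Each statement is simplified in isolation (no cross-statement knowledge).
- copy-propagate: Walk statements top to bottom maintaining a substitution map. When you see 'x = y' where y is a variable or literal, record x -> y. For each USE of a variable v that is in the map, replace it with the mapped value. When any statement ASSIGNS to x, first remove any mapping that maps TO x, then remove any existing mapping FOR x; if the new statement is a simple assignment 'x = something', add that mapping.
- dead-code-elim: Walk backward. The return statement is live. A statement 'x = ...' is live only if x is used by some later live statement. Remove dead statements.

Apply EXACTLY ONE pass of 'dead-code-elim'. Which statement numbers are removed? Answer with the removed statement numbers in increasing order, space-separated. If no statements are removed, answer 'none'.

Backward liveness scan:
Stmt 1 'z = 1': DEAD (z not in live set [])
Stmt 2 'c = 9': KEEP (c is live); live-in = []
Stmt 3 'd = 5 * 1': DEAD (d not in live set ['c'])
Stmt 4 't = z - c': DEAD (t not in live set ['c'])
Stmt 5 'u = 2 - z': DEAD (u not in live set ['c'])
Stmt 6 'a = 9': DEAD (a not in live set ['c'])
Stmt 7 'return c': KEEP (return); live-in = ['c']
Removed statement numbers: [1, 3, 4, 5, 6]
Surviving IR:
  c = 9
  return c

Answer: 1 3 4 5 6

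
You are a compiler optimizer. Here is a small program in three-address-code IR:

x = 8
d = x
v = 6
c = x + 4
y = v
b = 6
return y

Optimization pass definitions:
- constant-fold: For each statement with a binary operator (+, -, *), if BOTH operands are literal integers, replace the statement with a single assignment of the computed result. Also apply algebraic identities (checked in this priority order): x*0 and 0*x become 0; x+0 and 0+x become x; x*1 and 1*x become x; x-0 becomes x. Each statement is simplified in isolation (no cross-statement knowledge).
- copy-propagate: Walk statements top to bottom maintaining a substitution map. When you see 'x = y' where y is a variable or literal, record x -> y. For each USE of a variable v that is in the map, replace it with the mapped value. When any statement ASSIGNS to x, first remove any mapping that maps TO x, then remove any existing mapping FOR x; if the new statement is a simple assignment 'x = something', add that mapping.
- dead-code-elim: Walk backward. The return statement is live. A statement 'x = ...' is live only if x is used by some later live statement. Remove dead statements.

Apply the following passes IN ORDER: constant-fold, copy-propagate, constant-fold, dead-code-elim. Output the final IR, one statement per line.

Answer: return 6

Derivation:
Initial IR:
  x = 8
  d = x
  v = 6
  c = x + 4
  y = v
  b = 6
  return y
After constant-fold (7 stmts):
  x = 8
  d = x
  v = 6
  c = x + 4
  y = v
  b = 6
  return y
After copy-propagate (7 stmts):
  x = 8
  d = 8
  v = 6
  c = 8 + 4
  y = 6
  b = 6
  return 6
After constant-fold (7 stmts):
  x = 8
  d = 8
  v = 6
  c = 12
  y = 6
  b = 6
  return 6
After dead-code-elim (1 stmts):
  return 6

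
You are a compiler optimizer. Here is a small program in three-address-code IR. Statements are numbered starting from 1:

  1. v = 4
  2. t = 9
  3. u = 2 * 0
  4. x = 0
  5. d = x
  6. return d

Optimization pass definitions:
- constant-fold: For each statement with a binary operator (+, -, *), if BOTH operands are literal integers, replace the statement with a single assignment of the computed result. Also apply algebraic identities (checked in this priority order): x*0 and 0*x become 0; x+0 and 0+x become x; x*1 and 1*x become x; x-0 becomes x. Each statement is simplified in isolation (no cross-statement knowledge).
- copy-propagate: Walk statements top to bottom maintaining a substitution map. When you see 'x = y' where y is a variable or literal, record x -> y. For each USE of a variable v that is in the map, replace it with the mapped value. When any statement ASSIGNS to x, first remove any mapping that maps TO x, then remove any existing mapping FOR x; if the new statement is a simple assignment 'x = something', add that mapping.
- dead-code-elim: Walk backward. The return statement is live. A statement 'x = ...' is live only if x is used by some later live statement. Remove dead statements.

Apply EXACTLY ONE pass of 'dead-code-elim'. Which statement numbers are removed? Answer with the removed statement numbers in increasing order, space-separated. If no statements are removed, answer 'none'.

Answer: 1 2 3

Derivation:
Backward liveness scan:
Stmt 1 'v = 4': DEAD (v not in live set [])
Stmt 2 't = 9': DEAD (t not in live set [])
Stmt 3 'u = 2 * 0': DEAD (u not in live set [])
Stmt 4 'x = 0': KEEP (x is live); live-in = []
Stmt 5 'd = x': KEEP (d is live); live-in = ['x']
Stmt 6 'return d': KEEP (return); live-in = ['d']
Removed statement numbers: [1, 2, 3]
Surviving IR:
  x = 0
  d = x
  return d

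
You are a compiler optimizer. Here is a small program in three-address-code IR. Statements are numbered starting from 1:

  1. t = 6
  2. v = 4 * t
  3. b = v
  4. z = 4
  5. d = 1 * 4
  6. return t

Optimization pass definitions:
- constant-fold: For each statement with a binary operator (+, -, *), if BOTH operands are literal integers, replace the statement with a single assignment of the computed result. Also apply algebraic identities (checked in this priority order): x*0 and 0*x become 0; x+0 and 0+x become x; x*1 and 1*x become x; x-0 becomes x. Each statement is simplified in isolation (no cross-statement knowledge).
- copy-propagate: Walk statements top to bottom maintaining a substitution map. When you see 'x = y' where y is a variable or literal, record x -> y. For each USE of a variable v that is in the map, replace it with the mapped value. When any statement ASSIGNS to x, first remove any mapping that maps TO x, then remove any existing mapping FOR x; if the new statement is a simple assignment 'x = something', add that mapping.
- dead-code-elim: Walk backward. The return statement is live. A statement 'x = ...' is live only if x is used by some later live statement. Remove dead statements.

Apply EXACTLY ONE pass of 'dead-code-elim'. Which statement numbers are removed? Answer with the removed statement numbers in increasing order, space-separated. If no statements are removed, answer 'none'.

Backward liveness scan:
Stmt 1 't = 6': KEEP (t is live); live-in = []
Stmt 2 'v = 4 * t': DEAD (v not in live set ['t'])
Stmt 3 'b = v': DEAD (b not in live set ['t'])
Stmt 4 'z = 4': DEAD (z not in live set ['t'])
Stmt 5 'd = 1 * 4': DEAD (d not in live set ['t'])
Stmt 6 'return t': KEEP (return); live-in = ['t']
Removed statement numbers: [2, 3, 4, 5]
Surviving IR:
  t = 6
  return t

Answer: 2 3 4 5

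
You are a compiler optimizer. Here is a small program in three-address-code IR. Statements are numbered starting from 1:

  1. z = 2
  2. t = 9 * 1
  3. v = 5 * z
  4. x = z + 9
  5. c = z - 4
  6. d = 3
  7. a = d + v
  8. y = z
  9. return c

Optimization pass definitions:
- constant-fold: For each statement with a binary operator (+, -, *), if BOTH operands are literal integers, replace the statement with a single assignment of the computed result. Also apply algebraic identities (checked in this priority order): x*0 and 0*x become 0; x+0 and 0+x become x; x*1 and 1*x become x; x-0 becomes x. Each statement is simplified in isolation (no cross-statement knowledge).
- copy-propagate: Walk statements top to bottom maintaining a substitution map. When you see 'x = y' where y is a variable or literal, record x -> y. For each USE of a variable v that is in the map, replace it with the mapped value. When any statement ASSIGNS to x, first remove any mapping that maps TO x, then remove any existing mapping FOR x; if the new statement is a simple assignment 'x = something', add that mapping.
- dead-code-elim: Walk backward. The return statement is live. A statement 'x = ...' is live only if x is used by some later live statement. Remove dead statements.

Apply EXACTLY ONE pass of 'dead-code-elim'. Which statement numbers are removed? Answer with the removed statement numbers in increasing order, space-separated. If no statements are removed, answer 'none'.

Backward liveness scan:
Stmt 1 'z = 2': KEEP (z is live); live-in = []
Stmt 2 't = 9 * 1': DEAD (t not in live set ['z'])
Stmt 3 'v = 5 * z': DEAD (v not in live set ['z'])
Stmt 4 'x = z + 9': DEAD (x not in live set ['z'])
Stmt 5 'c = z - 4': KEEP (c is live); live-in = ['z']
Stmt 6 'd = 3': DEAD (d not in live set ['c'])
Stmt 7 'a = d + v': DEAD (a not in live set ['c'])
Stmt 8 'y = z': DEAD (y not in live set ['c'])
Stmt 9 'return c': KEEP (return); live-in = ['c']
Removed statement numbers: [2, 3, 4, 6, 7, 8]
Surviving IR:
  z = 2
  c = z - 4
  return c

Answer: 2 3 4 6 7 8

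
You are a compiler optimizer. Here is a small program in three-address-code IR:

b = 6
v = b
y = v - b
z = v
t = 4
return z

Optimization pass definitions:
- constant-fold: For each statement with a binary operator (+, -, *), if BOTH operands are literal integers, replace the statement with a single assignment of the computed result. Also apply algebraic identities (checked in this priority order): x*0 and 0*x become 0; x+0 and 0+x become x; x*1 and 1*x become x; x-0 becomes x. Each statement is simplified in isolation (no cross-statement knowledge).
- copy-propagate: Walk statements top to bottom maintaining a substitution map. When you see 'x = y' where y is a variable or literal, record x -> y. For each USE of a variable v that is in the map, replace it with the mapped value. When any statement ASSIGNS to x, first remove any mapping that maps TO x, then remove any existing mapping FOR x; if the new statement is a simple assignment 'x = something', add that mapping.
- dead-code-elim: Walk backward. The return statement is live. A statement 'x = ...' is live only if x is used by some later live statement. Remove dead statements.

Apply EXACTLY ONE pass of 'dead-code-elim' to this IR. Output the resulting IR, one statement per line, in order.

Answer: b = 6
v = b
z = v
return z

Derivation:
Applying dead-code-elim statement-by-statement:
  [6] return z  -> KEEP (return); live=['z']
  [5] t = 4  -> DEAD (t not live)
  [4] z = v  -> KEEP; live=['v']
  [3] y = v - b  -> DEAD (y not live)
  [2] v = b  -> KEEP; live=['b']
  [1] b = 6  -> KEEP; live=[]
Result (4 stmts):
  b = 6
  v = b
  z = v
  return z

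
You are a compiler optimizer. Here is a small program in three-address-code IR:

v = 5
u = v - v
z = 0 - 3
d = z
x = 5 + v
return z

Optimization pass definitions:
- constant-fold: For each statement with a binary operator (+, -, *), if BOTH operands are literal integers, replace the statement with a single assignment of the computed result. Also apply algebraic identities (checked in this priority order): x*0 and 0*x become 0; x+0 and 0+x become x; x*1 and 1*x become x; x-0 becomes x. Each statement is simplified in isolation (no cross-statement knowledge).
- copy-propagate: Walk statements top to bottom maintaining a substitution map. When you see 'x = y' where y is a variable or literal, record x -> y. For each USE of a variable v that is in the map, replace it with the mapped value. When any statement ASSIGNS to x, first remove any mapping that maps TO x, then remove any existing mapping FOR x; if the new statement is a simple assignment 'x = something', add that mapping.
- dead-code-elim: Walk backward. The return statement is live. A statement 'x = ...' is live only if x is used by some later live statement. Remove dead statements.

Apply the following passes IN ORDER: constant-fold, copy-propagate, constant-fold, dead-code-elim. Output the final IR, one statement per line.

Answer: return -3

Derivation:
Initial IR:
  v = 5
  u = v - v
  z = 0 - 3
  d = z
  x = 5 + v
  return z
After constant-fold (6 stmts):
  v = 5
  u = v - v
  z = -3
  d = z
  x = 5 + v
  return z
After copy-propagate (6 stmts):
  v = 5
  u = 5 - 5
  z = -3
  d = -3
  x = 5 + 5
  return -3
After constant-fold (6 stmts):
  v = 5
  u = 0
  z = -3
  d = -3
  x = 10
  return -3
After dead-code-elim (1 stmts):
  return -3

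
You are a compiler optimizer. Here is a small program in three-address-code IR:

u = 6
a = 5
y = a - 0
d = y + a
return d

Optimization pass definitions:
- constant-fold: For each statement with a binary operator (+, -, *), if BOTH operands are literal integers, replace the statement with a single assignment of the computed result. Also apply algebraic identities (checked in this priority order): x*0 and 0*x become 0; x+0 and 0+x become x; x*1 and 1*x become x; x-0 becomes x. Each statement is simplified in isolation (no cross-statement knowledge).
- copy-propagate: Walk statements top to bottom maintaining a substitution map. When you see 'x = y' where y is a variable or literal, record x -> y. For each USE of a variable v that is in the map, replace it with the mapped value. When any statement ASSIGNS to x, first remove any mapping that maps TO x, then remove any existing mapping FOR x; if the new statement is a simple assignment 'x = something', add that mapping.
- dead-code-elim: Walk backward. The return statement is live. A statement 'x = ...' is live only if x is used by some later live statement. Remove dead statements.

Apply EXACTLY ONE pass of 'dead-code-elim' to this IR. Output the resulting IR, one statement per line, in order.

Applying dead-code-elim statement-by-statement:
  [5] return d  -> KEEP (return); live=['d']
  [4] d = y + a  -> KEEP; live=['a', 'y']
  [3] y = a - 0  -> KEEP; live=['a']
  [2] a = 5  -> KEEP; live=[]
  [1] u = 6  -> DEAD (u not live)
Result (4 stmts):
  a = 5
  y = a - 0
  d = y + a
  return d

Answer: a = 5
y = a - 0
d = y + a
return d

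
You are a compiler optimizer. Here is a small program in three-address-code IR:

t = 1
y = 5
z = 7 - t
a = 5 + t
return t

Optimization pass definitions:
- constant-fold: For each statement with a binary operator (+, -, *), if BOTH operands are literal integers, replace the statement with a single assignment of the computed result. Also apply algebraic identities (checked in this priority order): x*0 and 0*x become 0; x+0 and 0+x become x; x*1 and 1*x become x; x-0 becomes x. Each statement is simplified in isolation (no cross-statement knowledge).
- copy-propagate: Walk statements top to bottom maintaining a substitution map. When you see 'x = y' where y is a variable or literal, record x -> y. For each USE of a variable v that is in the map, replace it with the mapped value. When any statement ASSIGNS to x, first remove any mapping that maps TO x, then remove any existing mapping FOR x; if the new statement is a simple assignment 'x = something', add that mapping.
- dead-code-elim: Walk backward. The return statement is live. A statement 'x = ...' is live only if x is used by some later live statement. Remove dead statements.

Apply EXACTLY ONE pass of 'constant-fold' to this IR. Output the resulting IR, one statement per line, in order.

Applying constant-fold statement-by-statement:
  [1] t = 1  (unchanged)
  [2] y = 5  (unchanged)
  [3] z = 7 - t  (unchanged)
  [4] a = 5 + t  (unchanged)
  [5] return t  (unchanged)
Result (5 stmts):
  t = 1
  y = 5
  z = 7 - t
  a = 5 + t
  return t

Answer: t = 1
y = 5
z = 7 - t
a = 5 + t
return t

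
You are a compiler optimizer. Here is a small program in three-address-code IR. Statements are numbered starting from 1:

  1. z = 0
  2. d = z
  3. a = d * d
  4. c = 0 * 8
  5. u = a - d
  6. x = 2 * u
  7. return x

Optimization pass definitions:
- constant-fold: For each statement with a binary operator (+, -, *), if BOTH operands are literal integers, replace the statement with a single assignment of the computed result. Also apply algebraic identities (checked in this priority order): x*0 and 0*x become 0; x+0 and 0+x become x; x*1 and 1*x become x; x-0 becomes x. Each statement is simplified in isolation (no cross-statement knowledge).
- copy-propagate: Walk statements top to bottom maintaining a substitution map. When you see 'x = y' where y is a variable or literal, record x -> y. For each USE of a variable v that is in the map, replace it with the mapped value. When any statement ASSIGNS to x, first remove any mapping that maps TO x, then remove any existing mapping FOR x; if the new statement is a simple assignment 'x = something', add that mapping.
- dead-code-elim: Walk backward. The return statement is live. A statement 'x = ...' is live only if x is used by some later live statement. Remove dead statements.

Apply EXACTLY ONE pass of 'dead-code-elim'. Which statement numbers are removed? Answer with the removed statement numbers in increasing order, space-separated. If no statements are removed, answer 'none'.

Backward liveness scan:
Stmt 1 'z = 0': KEEP (z is live); live-in = []
Stmt 2 'd = z': KEEP (d is live); live-in = ['z']
Stmt 3 'a = d * d': KEEP (a is live); live-in = ['d']
Stmt 4 'c = 0 * 8': DEAD (c not in live set ['a', 'd'])
Stmt 5 'u = a - d': KEEP (u is live); live-in = ['a', 'd']
Stmt 6 'x = 2 * u': KEEP (x is live); live-in = ['u']
Stmt 7 'return x': KEEP (return); live-in = ['x']
Removed statement numbers: [4]
Surviving IR:
  z = 0
  d = z
  a = d * d
  u = a - d
  x = 2 * u
  return x

Answer: 4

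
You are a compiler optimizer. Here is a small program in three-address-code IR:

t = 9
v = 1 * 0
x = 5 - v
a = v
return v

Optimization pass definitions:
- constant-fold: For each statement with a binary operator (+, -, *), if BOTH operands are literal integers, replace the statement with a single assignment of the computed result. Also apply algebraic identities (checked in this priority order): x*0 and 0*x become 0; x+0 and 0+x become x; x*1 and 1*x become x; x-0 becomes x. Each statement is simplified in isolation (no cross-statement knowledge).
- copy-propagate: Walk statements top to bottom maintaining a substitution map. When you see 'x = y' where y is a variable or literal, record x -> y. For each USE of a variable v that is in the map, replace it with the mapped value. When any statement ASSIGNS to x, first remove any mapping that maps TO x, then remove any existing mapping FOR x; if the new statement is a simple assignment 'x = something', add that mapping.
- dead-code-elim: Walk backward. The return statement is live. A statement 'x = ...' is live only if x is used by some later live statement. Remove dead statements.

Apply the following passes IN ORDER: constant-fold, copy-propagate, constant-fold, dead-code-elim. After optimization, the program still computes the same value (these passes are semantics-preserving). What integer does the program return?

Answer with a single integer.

Answer: 0

Derivation:
Initial IR:
  t = 9
  v = 1 * 0
  x = 5 - v
  a = v
  return v
After constant-fold (5 stmts):
  t = 9
  v = 0
  x = 5 - v
  a = v
  return v
After copy-propagate (5 stmts):
  t = 9
  v = 0
  x = 5 - 0
  a = 0
  return 0
After constant-fold (5 stmts):
  t = 9
  v = 0
  x = 5
  a = 0
  return 0
After dead-code-elim (1 stmts):
  return 0
Evaluate:
  t = 9  =>  t = 9
  v = 1 * 0  =>  v = 0
  x = 5 - v  =>  x = 5
  a = v  =>  a = 0
  return v = 0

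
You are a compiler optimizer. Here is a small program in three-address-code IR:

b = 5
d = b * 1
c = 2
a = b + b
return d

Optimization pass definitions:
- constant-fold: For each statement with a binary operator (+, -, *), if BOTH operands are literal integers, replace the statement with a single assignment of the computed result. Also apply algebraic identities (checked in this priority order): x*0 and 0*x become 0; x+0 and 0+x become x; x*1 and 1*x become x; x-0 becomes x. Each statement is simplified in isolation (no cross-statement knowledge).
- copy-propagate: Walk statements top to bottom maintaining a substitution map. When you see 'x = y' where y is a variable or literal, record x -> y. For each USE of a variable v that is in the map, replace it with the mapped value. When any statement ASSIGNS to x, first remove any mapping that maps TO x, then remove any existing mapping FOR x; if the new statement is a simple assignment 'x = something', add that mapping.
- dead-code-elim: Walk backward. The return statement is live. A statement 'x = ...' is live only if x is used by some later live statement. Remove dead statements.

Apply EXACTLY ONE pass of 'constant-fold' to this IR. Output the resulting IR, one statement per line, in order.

Answer: b = 5
d = b
c = 2
a = b + b
return d

Derivation:
Applying constant-fold statement-by-statement:
  [1] b = 5  (unchanged)
  [2] d = b * 1  -> d = b
  [3] c = 2  (unchanged)
  [4] a = b + b  (unchanged)
  [5] return d  (unchanged)
Result (5 stmts):
  b = 5
  d = b
  c = 2
  a = b + b
  return d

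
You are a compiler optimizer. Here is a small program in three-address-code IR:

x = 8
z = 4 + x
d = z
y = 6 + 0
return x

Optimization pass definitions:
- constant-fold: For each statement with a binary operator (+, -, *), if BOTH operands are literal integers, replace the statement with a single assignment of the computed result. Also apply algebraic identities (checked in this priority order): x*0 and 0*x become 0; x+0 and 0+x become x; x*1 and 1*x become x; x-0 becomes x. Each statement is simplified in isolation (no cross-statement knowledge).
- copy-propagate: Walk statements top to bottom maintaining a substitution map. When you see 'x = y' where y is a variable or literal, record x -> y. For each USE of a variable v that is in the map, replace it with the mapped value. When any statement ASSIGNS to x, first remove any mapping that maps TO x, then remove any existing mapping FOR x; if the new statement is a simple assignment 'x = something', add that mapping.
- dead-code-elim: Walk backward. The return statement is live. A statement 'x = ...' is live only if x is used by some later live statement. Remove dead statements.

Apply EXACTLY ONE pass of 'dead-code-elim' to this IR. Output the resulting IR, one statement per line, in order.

Applying dead-code-elim statement-by-statement:
  [5] return x  -> KEEP (return); live=['x']
  [4] y = 6 + 0  -> DEAD (y not live)
  [3] d = z  -> DEAD (d not live)
  [2] z = 4 + x  -> DEAD (z not live)
  [1] x = 8  -> KEEP; live=[]
Result (2 stmts):
  x = 8
  return x

Answer: x = 8
return x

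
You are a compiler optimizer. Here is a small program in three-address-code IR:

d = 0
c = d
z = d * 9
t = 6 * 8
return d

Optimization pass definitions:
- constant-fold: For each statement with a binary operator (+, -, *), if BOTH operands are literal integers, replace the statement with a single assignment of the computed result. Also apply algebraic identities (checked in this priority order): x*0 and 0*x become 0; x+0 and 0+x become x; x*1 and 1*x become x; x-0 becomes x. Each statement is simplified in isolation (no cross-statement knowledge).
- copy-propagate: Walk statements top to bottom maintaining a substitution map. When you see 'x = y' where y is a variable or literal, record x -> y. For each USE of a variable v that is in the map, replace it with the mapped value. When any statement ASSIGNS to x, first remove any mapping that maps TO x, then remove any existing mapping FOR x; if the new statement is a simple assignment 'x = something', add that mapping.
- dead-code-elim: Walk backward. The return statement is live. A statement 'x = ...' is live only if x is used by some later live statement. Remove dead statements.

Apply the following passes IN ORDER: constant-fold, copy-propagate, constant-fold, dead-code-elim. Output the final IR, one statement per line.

Answer: return 0

Derivation:
Initial IR:
  d = 0
  c = d
  z = d * 9
  t = 6 * 8
  return d
After constant-fold (5 stmts):
  d = 0
  c = d
  z = d * 9
  t = 48
  return d
After copy-propagate (5 stmts):
  d = 0
  c = 0
  z = 0 * 9
  t = 48
  return 0
After constant-fold (5 stmts):
  d = 0
  c = 0
  z = 0
  t = 48
  return 0
After dead-code-elim (1 stmts):
  return 0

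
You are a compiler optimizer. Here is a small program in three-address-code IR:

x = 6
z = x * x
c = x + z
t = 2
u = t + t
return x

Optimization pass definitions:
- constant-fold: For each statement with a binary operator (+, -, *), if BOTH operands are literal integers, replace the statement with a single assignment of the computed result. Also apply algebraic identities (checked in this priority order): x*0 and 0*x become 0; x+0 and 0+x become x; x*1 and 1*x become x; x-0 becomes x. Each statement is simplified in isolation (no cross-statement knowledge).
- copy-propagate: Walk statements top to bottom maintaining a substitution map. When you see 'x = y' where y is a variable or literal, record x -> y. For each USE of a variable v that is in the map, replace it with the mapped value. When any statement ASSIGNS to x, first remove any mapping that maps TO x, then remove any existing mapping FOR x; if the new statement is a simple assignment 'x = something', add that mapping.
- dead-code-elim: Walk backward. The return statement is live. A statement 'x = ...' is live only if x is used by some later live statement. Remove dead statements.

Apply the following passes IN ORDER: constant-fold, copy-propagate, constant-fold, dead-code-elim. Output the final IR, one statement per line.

Initial IR:
  x = 6
  z = x * x
  c = x + z
  t = 2
  u = t + t
  return x
After constant-fold (6 stmts):
  x = 6
  z = x * x
  c = x + z
  t = 2
  u = t + t
  return x
After copy-propagate (6 stmts):
  x = 6
  z = 6 * 6
  c = 6 + z
  t = 2
  u = 2 + 2
  return 6
After constant-fold (6 stmts):
  x = 6
  z = 36
  c = 6 + z
  t = 2
  u = 4
  return 6
After dead-code-elim (1 stmts):
  return 6

Answer: return 6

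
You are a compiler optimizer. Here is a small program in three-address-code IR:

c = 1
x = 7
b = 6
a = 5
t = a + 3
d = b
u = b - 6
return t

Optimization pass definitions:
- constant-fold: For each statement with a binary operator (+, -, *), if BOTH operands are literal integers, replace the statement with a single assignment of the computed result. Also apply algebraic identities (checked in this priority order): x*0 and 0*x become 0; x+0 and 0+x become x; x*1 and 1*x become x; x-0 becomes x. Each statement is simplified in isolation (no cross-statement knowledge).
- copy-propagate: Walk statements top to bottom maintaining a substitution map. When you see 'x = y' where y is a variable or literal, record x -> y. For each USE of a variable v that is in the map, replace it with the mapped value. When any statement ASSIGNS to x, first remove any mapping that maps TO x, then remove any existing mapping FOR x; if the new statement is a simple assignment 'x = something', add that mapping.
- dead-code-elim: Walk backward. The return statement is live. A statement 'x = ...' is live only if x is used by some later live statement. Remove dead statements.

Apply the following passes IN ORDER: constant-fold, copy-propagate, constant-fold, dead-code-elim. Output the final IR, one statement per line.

Initial IR:
  c = 1
  x = 7
  b = 6
  a = 5
  t = a + 3
  d = b
  u = b - 6
  return t
After constant-fold (8 stmts):
  c = 1
  x = 7
  b = 6
  a = 5
  t = a + 3
  d = b
  u = b - 6
  return t
After copy-propagate (8 stmts):
  c = 1
  x = 7
  b = 6
  a = 5
  t = 5 + 3
  d = 6
  u = 6 - 6
  return t
After constant-fold (8 stmts):
  c = 1
  x = 7
  b = 6
  a = 5
  t = 8
  d = 6
  u = 0
  return t
After dead-code-elim (2 stmts):
  t = 8
  return t

Answer: t = 8
return t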